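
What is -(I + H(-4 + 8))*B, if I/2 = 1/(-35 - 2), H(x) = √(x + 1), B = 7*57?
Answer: 798/37 - 399*√5 ≈ -870.62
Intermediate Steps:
B = 399
H(x) = √(1 + x)
I = -2/37 (I = 2/(-35 - 2) = 2/(-37) = 2*(-1/37) = -2/37 ≈ -0.054054)
-(I + H(-4 + 8))*B = -(-2/37 + √(1 + (-4 + 8)))*399 = -(-2/37 + √(1 + 4))*399 = -(-2/37 + √5)*399 = -(-798/37 + 399*√5) = 798/37 - 399*√5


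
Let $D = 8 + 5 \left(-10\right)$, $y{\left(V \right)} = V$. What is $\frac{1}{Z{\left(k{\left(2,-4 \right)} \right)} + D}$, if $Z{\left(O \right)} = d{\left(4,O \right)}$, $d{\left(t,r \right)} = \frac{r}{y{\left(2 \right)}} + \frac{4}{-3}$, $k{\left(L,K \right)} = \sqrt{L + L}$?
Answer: $- \frac{3}{127} \approx -0.023622$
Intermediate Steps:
$k{\left(L,K \right)} = \sqrt{2} \sqrt{L}$ ($k{\left(L,K \right)} = \sqrt{2 L} = \sqrt{2} \sqrt{L}$)
$d{\left(t,r \right)} = - \frac{4}{3} + \frac{r}{2}$ ($d{\left(t,r \right)} = \frac{r}{2} + \frac{4}{-3} = r \frac{1}{2} + 4 \left(- \frac{1}{3}\right) = \frac{r}{2} - \frac{4}{3} = - \frac{4}{3} + \frac{r}{2}$)
$D = -42$ ($D = 8 - 50 = -42$)
$Z{\left(O \right)} = - \frac{4}{3} + \frac{O}{2}$
$\frac{1}{Z{\left(k{\left(2,-4 \right)} \right)} + D} = \frac{1}{\left(- \frac{4}{3} + \frac{\sqrt{2} \sqrt{2}}{2}\right) - 42} = \frac{1}{\left(- \frac{4}{3} + \frac{1}{2} \cdot 2\right) - 42} = \frac{1}{\left(- \frac{4}{3} + 1\right) - 42} = \frac{1}{- \frac{1}{3} - 42} = \frac{1}{- \frac{127}{3}} = - \frac{3}{127}$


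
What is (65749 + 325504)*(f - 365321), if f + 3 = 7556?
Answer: -139977803304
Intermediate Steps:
f = 7553 (f = -3 + 7556 = 7553)
(65749 + 325504)*(f - 365321) = (65749 + 325504)*(7553 - 365321) = 391253*(-357768) = -139977803304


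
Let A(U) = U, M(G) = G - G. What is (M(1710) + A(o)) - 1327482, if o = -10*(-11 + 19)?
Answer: -1327562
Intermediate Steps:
M(G) = 0
o = -80 (o = -10*8 = -80)
(M(1710) + A(o)) - 1327482 = (0 - 80) - 1327482 = -80 - 1327482 = -1327562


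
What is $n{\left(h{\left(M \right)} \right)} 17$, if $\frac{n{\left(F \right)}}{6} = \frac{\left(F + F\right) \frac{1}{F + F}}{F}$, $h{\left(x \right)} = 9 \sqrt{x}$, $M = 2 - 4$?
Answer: $- \frac{17 i \sqrt{2}}{3} \approx - 8.0139 i$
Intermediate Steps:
$M = -2$ ($M = 2 - 4 = -2$)
$n{\left(F \right)} = \frac{6}{F}$ ($n{\left(F \right)} = 6 \frac{\left(F + F\right) \frac{1}{F + F}}{F} = 6 \frac{2 F \frac{1}{2 F}}{F} = 6 \cdot 1 \frac{1}{F} = \frac{6}{F}$)
$n{\left(h{\left(M \right)} \right)} 17 = \frac{6}{9 \sqrt{-2}} \cdot 17 = \frac{6}{9 i \sqrt{2}} \cdot 17 = 6 \left(- \frac{i \sqrt{2}}{18}\right) 17 = - \frac{i \sqrt{2}}{3} \cdot 17 = - \frac{17 i \sqrt{2}}{3}$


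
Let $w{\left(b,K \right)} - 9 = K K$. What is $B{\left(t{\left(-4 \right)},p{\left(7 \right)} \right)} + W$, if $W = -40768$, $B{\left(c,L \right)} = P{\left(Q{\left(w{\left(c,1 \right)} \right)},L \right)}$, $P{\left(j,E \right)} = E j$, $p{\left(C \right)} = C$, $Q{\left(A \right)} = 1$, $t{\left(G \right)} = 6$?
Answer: $-40761$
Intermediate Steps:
$w{\left(b,K \right)} = 9 + K^{2}$ ($w{\left(b,K \right)} = 9 + K K = 9 + K^{2}$)
$B{\left(c,L \right)} = L$ ($B{\left(c,L \right)} = L 1 = L$)
$B{\left(t{\left(-4 \right)},p{\left(7 \right)} \right)} + W = 7 - 40768 = -40761$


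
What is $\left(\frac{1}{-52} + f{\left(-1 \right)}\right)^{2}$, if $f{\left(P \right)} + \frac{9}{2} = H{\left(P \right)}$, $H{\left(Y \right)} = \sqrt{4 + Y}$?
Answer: $\frac{63337}{2704} - \frac{235 \sqrt{3}}{26} \approx 7.7684$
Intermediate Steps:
$f{\left(P \right)} = - \frac{9}{2} + \sqrt{4 + P}$
$\left(\frac{1}{-52} + f{\left(-1 \right)}\right)^{2} = \left(\frac{1}{-52} - \left(\frac{9}{2} - \sqrt{4 - 1}\right)\right)^{2} = \left(- \frac{1}{52} - \left(\frac{9}{2} - \sqrt{3}\right)\right)^{2} = \left(- \frac{235}{52} + \sqrt{3}\right)^{2}$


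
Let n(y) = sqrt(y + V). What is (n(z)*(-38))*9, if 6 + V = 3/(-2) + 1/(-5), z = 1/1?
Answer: -171*I*sqrt(670)/5 ≈ -885.25*I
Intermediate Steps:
z = 1
V = -77/10 (V = -6 + (3/(-2) + 1/(-5)) = -6 + (3*(-1/2) + 1*(-1/5)) = -6 + (-3/2 - 1/5) = -6 - 17/10 = -77/10 ≈ -7.7000)
n(y) = sqrt(-77/10 + y) (n(y) = sqrt(y - 77/10) = sqrt(-77/10 + y))
(n(z)*(-38))*9 = ((sqrt(-770 + 100*1)/10)*(-38))*9 = ((sqrt(-770 + 100)/10)*(-38))*9 = ((sqrt(-670)/10)*(-38))*9 = (((I*sqrt(670))/10)*(-38))*9 = ((I*sqrt(670)/10)*(-38))*9 = -19*I*sqrt(670)/5*9 = -171*I*sqrt(670)/5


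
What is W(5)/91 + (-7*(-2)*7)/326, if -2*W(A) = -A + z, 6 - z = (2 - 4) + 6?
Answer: 9407/29666 ≈ 0.31710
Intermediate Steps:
z = 2 (z = 6 - ((2 - 4) + 6) = 6 - (-2 + 6) = 6 - 1*4 = 6 - 4 = 2)
W(A) = -1 + A/2 (W(A) = -(-A + 2)/2 = -(2 - A)/2 = -1 + A/2)
W(5)/91 + (-7*(-2)*7)/326 = (-1 + (1/2)*5)/91 + (-7*(-2)*7)/326 = (-1 + 5/2)*(1/91) + (14*7)*(1/326) = (3/2)*(1/91) + 98*(1/326) = 3/182 + 49/163 = 9407/29666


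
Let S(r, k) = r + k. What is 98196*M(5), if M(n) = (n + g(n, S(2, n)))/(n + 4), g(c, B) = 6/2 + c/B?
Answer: 285236/3 ≈ 95079.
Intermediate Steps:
S(r, k) = k + r
g(c, B) = 3 + c/B (g(c, B) = 6*(½) + c/B = 3 + c/B)
M(n) = (3 + n + n/(2 + n))/(4 + n) (M(n) = (n + (3 + n/(n + 2)))/(n + 4) = (n + (3 + n/(2 + n)))/(4 + n) = (3 + n + n/(2 + n))/(4 + n))
98196*M(5) = 98196*((6 + 4*5 + 5*(2 + 5))/((2 + 5)*(4 + 5))) = 98196*((6 + 20 + 5*7)/(7*9)) = 98196*((⅐)*(⅑)*(6 + 20 + 35)) = 98196*((⅐)*(⅑)*61) = 98196*(61/63) = 285236/3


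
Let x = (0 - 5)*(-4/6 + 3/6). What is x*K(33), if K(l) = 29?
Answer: 145/6 ≈ 24.167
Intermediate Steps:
x = 5/6 (x = -5*(-4*1/6 + 3*(1/6)) = -5*(-2/3 + 1/2) = -5*(-1/6) = 5/6 ≈ 0.83333)
x*K(33) = (5/6)*29 = 145/6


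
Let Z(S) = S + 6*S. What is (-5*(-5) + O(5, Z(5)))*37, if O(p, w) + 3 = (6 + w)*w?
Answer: 53909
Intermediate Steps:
Z(S) = 7*S
O(p, w) = -3 + w*(6 + w) (O(p, w) = -3 + (6 + w)*w = -3 + w*(6 + w))
(-5*(-5) + O(5, Z(5)))*37 = (-5*(-5) + (-3 + (7*5)**2 + 6*(7*5)))*37 = (25 + (-3 + 35**2 + 6*35))*37 = (25 + (-3 + 1225 + 210))*37 = (25 + 1432)*37 = 1457*37 = 53909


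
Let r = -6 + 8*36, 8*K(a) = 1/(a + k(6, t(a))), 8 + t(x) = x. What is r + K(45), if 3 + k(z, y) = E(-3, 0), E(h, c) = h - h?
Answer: 94753/336 ≈ 282.00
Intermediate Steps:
E(h, c) = 0
t(x) = -8 + x
k(z, y) = -3 (k(z, y) = -3 + 0 = -3)
K(a) = 1/(8*(-3 + a)) (K(a) = 1/(8*(a - 3)) = 1/(8*(-3 + a)))
r = 282 (r = -6 + 288 = 282)
r + K(45) = 282 + 1/(8*(-3 + 45)) = 282 + (⅛)/42 = 282 + (⅛)*(1/42) = 282 + 1/336 = 94753/336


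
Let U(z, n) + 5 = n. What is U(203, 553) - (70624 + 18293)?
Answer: -88369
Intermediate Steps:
U(z, n) = -5 + n
U(203, 553) - (70624 + 18293) = (-5 + 553) - (70624 + 18293) = 548 - 1*88917 = 548 - 88917 = -88369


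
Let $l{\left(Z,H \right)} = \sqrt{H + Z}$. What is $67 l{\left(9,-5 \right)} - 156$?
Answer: $-22$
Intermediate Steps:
$67 l{\left(9,-5 \right)} - 156 = 67 \sqrt{-5 + 9} - 156 = 67 \sqrt{4} - 156 = 67 \cdot 2 - 156 = 134 - 156 = -22$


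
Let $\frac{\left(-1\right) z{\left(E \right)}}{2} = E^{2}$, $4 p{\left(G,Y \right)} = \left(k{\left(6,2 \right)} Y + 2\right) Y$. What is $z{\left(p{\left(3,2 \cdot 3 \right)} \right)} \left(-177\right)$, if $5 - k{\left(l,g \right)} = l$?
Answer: $12744$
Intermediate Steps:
$k{\left(l,g \right)} = 5 - l$
$p{\left(G,Y \right)} = \frac{Y \left(2 - Y\right)}{4}$ ($p{\left(G,Y \right)} = \frac{\left(\left(5 - 6\right) Y + 2\right) Y}{4} = \frac{\left(- Y + 2\right) Y}{4} = \frac{\left(2 - Y\right) Y}{4} = \frac{Y \left(2 - Y\right)}{4}$)
$z{\left(E \right)} = - 2 E^{2}$
$z{\left(p{\left(3,2 \cdot 3 \right)} \right)} \left(-177\right) = - 2 \left(\frac{2 \cdot 3 \left(2 - 2 \cdot 3\right)}{4}\right)^{2} \left(-177\right) = - 2 \left(\frac{1}{4} \cdot 6 \left(2 - 6\right)\right)^{2} \left(-177\right) = - 2 \left(\frac{1}{4} \cdot 6 \left(-4\right)\right)^{2} \left(-177\right) = - 2 \left(-6\right)^{2} \left(-177\right) = \left(-2\right) 36 \left(-177\right) = \left(-72\right) \left(-177\right) = 12744$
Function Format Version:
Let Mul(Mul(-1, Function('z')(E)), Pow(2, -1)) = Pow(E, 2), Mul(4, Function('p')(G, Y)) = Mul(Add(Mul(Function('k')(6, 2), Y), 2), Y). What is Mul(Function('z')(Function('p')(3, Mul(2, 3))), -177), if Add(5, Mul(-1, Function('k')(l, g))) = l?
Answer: 12744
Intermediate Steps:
Function('k')(l, g) = Add(5, Mul(-1, l))
Function('p')(G, Y) = Mul(Rational(1, 4), Y, Add(2, Mul(-1, Y))) (Function('p')(G, Y) = Mul(Rational(1, 4), Mul(Add(Mul(Add(5, Mul(-1, 6)), Y), 2), Y)) = Mul(Rational(1, 4), Mul(Add(Mul(Add(5, -6), Y), 2), Y)) = Mul(Rational(1, 4), Mul(Add(Mul(-1, Y), 2), Y)) = Mul(Rational(1, 4), Mul(Add(2, Mul(-1, Y)), Y)) = Mul(Rational(1, 4), Mul(Y, Add(2, Mul(-1, Y)))) = Mul(Rational(1, 4), Y, Add(2, Mul(-1, Y))))
Function('z')(E) = Mul(-2, Pow(E, 2))
Mul(Function('z')(Function('p')(3, Mul(2, 3))), -177) = Mul(Mul(-2, Pow(Mul(Rational(1, 4), Mul(2, 3), Add(2, Mul(-1, Mul(2, 3)))), 2)), -177) = Mul(Mul(-2, Pow(Mul(Rational(1, 4), 6, Add(2, Mul(-1, 6))), 2)), -177) = Mul(Mul(-2, Pow(Mul(Rational(1, 4), 6, Add(2, -6)), 2)), -177) = Mul(Mul(-2, Pow(Mul(Rational(1, 4), 6, -4), 2)), -177) = Mul(Mul(-2, Pow(-6, 2)), -177) = Mul(Mul(-2, 36), -177) = Mul(-72, -177) = 12744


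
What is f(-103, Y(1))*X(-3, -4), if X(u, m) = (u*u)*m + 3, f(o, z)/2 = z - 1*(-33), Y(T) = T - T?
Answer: -2178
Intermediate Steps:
Y(T) = 0
f(o, z) = 66 + 2*z (f(o, z) = 2*(z - 1*(-33)) = 2*(z + 33) = 2*(33 + z) = 66 + 2*z)
X(u, m) = 3 + m*u² (X(u, m) = u²*m + 3 = m*u² + 3 = 3 + m*u²)
f(-103, Y(1))*X(-3, -4) = (66 + 2*0)*(3 - 4*(-3)²) = (66 + 0)*(3 - 4*9) = 66*(3 - 36) = 66*(-33) = -2178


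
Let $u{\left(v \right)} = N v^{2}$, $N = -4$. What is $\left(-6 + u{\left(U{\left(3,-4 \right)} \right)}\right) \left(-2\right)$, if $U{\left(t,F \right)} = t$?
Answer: $84$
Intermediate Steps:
$u{\left(v \right)} = - 4 v^{2}$
$\left(-6 + u{\left(U{\left(3,-4 \right)} \right)}\right) \left(-2\right) = \left(-6 - 4 \cdot 3^{2}\right) \left(-2\right) = \left(-6 - 36\right) \left(-2\right) = \left(-42\right) \left(-2\right) = 84$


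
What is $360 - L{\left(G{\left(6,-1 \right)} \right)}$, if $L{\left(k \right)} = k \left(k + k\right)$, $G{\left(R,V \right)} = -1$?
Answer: $358$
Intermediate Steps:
$L{\left(k \right)} = 2 k^{2}$ ($L{\left(k \right)} = k 2 k = 2 k^{2}$)
$360 - L{\left(G{\left(6,-1 \right)} \right)} = 360 - 2 \left(-1\right)^{2} = 360 - 2 \cdot 1 = 360 - 2 = 358$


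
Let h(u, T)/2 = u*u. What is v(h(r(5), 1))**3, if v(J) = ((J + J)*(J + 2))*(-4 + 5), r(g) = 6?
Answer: 1209992380416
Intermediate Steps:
h(u, T) = 2*u**2 (h(u, T) = 2*(u*u) = 2*u**2)
v(J) = 2*J*(2 + J) (v(J) = ((2*J)*(2 + J))*1 = (2*J*(2 + J))*1 = 2*J*(2 + J))
v(h(r(5), 1))**3 = (2*(2*6**2)*(2 + 2*6**2))**3 = (2*(2*36)*(2 + 2*36))**3 = (2*72*(2 + 72))**3 = (2*72*74)**3 = 10656**3 = 1209992380416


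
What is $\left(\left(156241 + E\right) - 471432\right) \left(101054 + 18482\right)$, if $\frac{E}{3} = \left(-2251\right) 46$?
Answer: $-74809095344$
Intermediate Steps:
$E = -310638$ ($E = 3 \left(\left(-2251\right) 46\right) = 3 \left(-103546\right) = -310638$)
$\left(\left(156241 + E\right) - 471432\right) \left(101054 + 18482\right) = \left(\left(156241 - 310638\right) - 471432\right) \left(101054 + 18482\right) = \left(-154397 - 471432\right) 119536 = \left(-625829\right) 119536 = -74809095344$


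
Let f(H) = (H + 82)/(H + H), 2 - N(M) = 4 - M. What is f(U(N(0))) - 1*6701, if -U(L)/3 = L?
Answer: -20081/3 ≈ -6693.7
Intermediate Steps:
N(M) = -2 + M (N(M) = 2 - (4 - M) = 2 + (-4 + M) = -2 + M)
U(L) = -3*L
f(H) = (82 + H)/(2*H) (f(H) = (82 + H)/((2*H)) = (82 + H)*(1/(2*H)) = (82 + H)/(2*H))
f(U(N(0))) - 1*6701 = (82 - 3*(-2 + 0))/(2*((-3*(-2 + 0)))) - 1*6701 = (82 - 3*(-2))/(2*((-3*(-2)))) - 6701 = (½)*(82 + 6)/6 - 6701 = (½)*(⅙)*88 - 6701 = 22/3 - 6701 = -20081/3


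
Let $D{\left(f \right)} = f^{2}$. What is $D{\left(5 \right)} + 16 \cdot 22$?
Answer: $377$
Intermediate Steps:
$D{\left(5 \right)} + 16 \cdot 22 = 5^{2} + 16 \cdot 22 = 25 + 352 = 377$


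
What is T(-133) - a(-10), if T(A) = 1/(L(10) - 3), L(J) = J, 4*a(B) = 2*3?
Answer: -19/14 ≈ -1.3571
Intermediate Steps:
a(B) = 3/2 (a(B) = (2*3)/4 = (¼)*6 = 3/2)
T(A) = ⅐ (T(A) = 1/(10 - 3) = 1/7 = ⅐)
T(-133) - a(-10) = ⅐ - 1*3/2 = ⅐ - 3/2 = -19/14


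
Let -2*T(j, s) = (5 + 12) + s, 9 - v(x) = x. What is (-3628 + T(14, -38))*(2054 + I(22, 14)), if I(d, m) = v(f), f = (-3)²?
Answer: -7430345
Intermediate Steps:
f = 9
v(x) = 9 - x
T(j, s) = -17/2 - s/2 (T(j, s) = -((5 + 12) + s)/2 = -(17 + s)/2 = -17/2 - s/2)
I(d, m) = 0 (I(d, m) = 9 - 1*9 = 9 - 9 = 0)
(-3628 + T(14, -38))*(2054 + I(22, 14)) = (-3628 + (-17/2 - ½*(-38)))*(2054 + 0) = (-3628 + (-17/2 + 19))*2054 = (-3628 + 21/2)*2054 = -7235/2*2054 = -7430345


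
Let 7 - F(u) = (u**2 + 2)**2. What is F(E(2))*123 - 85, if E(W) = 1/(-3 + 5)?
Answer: 2453/16 ≈ 153.31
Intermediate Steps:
E(W) = 1/2
F(u) = 7 - (2 + u**2)**2 (F(u) = 7 - (u**2 + 2)**2 = 7 - (2 + u**2)**2)
F(E(2))*123 - 85 = (7 - (2 + (1/2)**2)**2)*123 - 85 = (7 - (2 + 1/4)**2)*123 - 85 = (7 - (9/4)**2)*123 - 85 = (7 - 1*81/16)*123 - 85 = (7 - 81/16)*123 - 85 = (31/16)*123 - 85 = 3813/16 - 85 = 2453/16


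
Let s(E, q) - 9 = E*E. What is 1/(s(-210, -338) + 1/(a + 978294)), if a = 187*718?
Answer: 1112560/49073909041 ≈ 2.2671e-5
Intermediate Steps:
s(E, q) = 9 + E² (s(E, q) = 9 + E*E = 9 + E²)
a = 134266
1/(s(-210, -338) + 1/(a + 978294)) = 1/((9 + (-210)²) + 1/(134266 + 978294)) = 1/((9 + 44100) + 1/1112560) = 1/(44109 + 1/1112560) = 1/(49073909041/1112560) = 1112560/49073909041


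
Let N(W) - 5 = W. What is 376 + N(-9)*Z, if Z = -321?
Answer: 1660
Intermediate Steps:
N(W) = 5 + W
376 + N(-9)*Z = 376 + (5 - 9)*(-321) = 376 - 4*(-321) = 376 + 1284 = 1660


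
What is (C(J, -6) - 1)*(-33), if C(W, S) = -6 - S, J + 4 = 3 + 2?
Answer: 33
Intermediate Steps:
J = 1 (J = -4 + (3 + 2) = -4 + 5 = 1)
(C(J, -6) - 1)*(-33) = ((-6 - 1*(-6)) - 1)*(-33) = ((-6 + 6) - 1)*(-33) = (0 - 1)*(-33) = -1*(-33) = 33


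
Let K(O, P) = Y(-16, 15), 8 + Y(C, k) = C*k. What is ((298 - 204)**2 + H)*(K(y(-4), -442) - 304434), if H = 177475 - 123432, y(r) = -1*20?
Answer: -19158099478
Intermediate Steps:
y(r) = -20
H = 54043
Y(C, k) = -8 + C*k
K(O, P) = -248 (K(O, P) = -8 - 16*15 = -8 - 240 = -248)
((298 - 204)**2 + H)*(K(y(-4), -442) - 304434) = ((298 - 204)**2 + 54043)*(-248 - 304434) = (94**2 + 54043)*(-304682) = (8836 + 54043)*(-304682) = 62879*(-304682) = -19158099478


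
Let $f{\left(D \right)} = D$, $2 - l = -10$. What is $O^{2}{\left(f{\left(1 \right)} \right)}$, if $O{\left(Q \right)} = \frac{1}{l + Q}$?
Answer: $\frac{1}{169} \approx 0.0059172$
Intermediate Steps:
$l = 12$ ($l = 2 - -10 = 2 + 10 = 12$)
$O{\left(Q \right)} = \frac{1}{12 + Q}$
$O^{2}{\left(f{\left(1 \right)} \right)} = \left(\frac{1}{12 + 1}\right)^{2} = \left(\frac{1}{13}\right)^{2} = \frac{1}{169}$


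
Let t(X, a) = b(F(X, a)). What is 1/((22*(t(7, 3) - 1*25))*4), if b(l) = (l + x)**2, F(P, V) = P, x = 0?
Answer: 1/2112 ≈ 0.00047348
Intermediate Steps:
b(l) = l**2 (b(l) = (l + 0)**2 = l**2)
t(X, a) = X**2
1/((22*(t(7, 3) - 1*25))*4) = 1/((22*(7**2 - 1*25))*4) = 1/((22*(49 - 25))*4) = 1/((22*24)*4) = 1/(528*4) = 1/2112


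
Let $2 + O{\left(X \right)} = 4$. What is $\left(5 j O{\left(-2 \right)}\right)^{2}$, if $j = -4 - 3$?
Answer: $4900$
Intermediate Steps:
$O{\left(X \right)} = 2$ ($O{\left(X \right)} = -2 + 4 = 2$)
$j = -7$ ($j = -4 - 3 = -7$)
$\left(5 j O{\left(-2 \right)}\right)^{2} = \left(5 \left(-7\right) 2\right)^{2} = \left(\left(-35\right) 2\right)^{2} = \left(-70\right)^{2} = 4900$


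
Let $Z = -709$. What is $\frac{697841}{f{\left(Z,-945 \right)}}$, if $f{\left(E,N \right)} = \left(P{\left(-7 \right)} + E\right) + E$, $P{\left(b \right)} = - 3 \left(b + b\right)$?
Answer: $- \frac{697841}{1376} \approx -507.15$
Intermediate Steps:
$P{\left(b \right)} = - 6 b$ ($P{\left(b \right)} = - 3 \cdot 2 b = - 6 b$)
$f{\left(E,N \right)} = 42 + 2 E$ ($f{\left(E,N \right)} = \left(\left(-6\right) \left(-7\right) + E\right) + E = \left(42 + E\right) + E = 42 + 2 E$)
$\frac{697841}{f{\left(Z,-945 \right)}} = \frac{697841}{42 + 2 \left(-709\right)} = \frac{697841}{42 - 1418} = \frac{697841}{-1376} = 697841 \left(- \frac{1}{1376}\right) = - \frac{697841}{1376}$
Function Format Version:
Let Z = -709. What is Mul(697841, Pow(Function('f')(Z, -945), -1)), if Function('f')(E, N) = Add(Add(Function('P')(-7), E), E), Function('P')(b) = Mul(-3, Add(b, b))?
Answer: Rational(-697841, 1376) ≈ -507.15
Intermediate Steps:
Function('P')(b) = Mul(-6, b) (Function('P')(b) = Mul(-3, Mul(2, b)) = Mul(-6, b))
Function('f')(E, N) = Add(42, Mul(2, E)) (Function('f')(E, N) = Add(Add(Mul(-6, -7), E), E) = Add(Add(42, E), E) = Add(42, Mul(2, E)))
Mul(697841, Pow(Function('f')(Z, -945), -1)) = Mul(697841, Pow(Add(42, Mul(2, -709)), -1)) = Mul(697841, Pow(Add(42, -1418), -1)) = Mul(697841, Pow(-1376, -1)) = Mul(697841, Rational(-1, 1376)) = Rational(-697841, 1376)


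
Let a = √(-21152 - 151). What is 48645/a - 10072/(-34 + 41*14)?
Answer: -2518/135 - 5405*I*√263/263 ≈ -18.652 - 333.29*I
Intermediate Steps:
a = 9*I*√263 (a = √(-21303) = 9*I*√263 ≈ 145.96*I)
48645/a - 10072/(-34 + 41*14) = 48645/((9*I*√263)) - 10072/(-34 + 41*14) = 48645*(-I*√263/2367) - 10072/(-34 + 574) = -5405*I*√263/263 - 10072/540 = -5405*I*√263/263 - 10072*1/540 = -5405*I*√263/263 - 2518/135 = -2518/135 - 5405*I*√263/263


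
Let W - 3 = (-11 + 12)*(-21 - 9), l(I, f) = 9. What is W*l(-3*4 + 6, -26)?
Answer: -243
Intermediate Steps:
W = -27 (W = 3 + (-11 + 12)*(-21 - 9) = 3 + 1*(-30) = 3 - 30 = -27)
W*l(-3*4 + 6, -26) = -27*9 = -243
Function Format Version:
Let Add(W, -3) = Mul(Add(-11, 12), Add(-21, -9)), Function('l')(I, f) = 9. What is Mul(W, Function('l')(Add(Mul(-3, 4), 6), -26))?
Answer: -243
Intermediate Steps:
W = -27 (W = Add(3, Mul(Add(-11, 12), Add(-21, -9))) = Add(3, Mul(1, -30)) = Add(3, -30) = -27)
Mul(W, Function('l')(Add(Mul(-3, 4), 6), -26)) = Mul(-27, 9) = -243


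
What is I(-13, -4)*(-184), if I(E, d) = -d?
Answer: -736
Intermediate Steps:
I(-13, -4)*(-184) = -1*(-4)*(-184) = 4*(-184) = -736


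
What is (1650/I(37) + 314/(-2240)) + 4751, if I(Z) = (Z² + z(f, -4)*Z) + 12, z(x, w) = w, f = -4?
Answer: 2187531793/460320 ≈ 4752.2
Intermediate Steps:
I(Z) = 12 + Z² - 4*Z (I(Z) = (Z² - 4*Z) + 12 = 12 + Z² - 4*Z)
(1650/I(37) + 314/(-2240)) + 4751 = (1650/(12 + 37² - 4*37) + 314/(-2240)) + 4751 = (1650/(12 + 1369 - 148) + 314*(-1/2240)) + 4751 = (1650/1233 - 157/1120) + 4751 = (1650*(1/1233) - 157/1120) + 4751 = (550/411 - 157/1120) + 4751 = 551473/460320 + 4751 = 2187531793/460320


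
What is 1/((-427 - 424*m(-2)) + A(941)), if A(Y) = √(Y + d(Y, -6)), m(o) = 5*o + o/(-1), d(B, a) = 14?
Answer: 593/1758054 - √955/8790270 ≈ 0.00033379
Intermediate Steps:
m(o) = 4*o (m(o) = 5*o + o*(-1) = 5*o - o = 4*o)
A(Y) = √(14 + Y) (A(Y) = √(Y + 14) = √(14 + Y))
1/((-427 - 424*m(-2)) + A(941)) = 1/((-427 - 1696*(-2)) + √(14 + 941)) = 1/((-427 - 424*(-8)) + √955) = 1/((-427 + 3392) + √955) = 1/(2965 + √955)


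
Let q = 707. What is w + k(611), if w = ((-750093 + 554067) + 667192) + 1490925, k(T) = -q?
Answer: 1961384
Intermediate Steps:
k(T) = -707 (k(T) = -1*707 = -707)
w = 1962091 (w = (-196026 + 667192) + 1490925 = 471166 + 1490925 = 1962091)
w + k(611) = 1962091 - 707 = 1961384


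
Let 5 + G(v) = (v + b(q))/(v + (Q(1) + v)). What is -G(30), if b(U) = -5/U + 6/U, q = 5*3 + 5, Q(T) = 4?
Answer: 5799/1280 ≈ 4.5305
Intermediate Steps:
q = 20 (q = 15 + 5 = 20)
b(U) = 1/U
G(v) = -5 + (1/20 + v)/(4 + 2*v) (G(v) = -5 + (v + 1/20)/(v + (4 + v)) = -5 + (v + 1/20)/(4 + 2*v) = -5 + (1/20 + v)/(4 + 2*v))
-G(30) = -3*(-133 - 60*30)/(40*(2 + 30)) = -3*(-133 - 1800)/(40*32) = -3*(-1933)/(40*32) = -1*(-5799/1280) = 5799/1280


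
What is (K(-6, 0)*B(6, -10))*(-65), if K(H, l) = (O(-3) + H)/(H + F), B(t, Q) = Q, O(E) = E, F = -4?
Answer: 585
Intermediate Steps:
K(H, l) = (-3 + H)/(-4 + H) (K(H, l) = (-3 + H)/(H - 4) = (-3 + H)/(-4 + H))
(K(-6, 0)*B(6, -10))*(-65) = (((-3 - 6)/(-4 - 6))*(-10))*(-65) = ((-9/(-10))*(-10))*(-65) = (-⅒*(-9)*(-10))*(-65) = ((9/10)*(-10))*(-65) = -9*(-65) = 585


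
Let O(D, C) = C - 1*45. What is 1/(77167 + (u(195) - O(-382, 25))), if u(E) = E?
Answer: 1/77382 ≈ 1.2923e-5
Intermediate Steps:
O(D, C) = -45 + C (O(D, C) = C - 45 = -45 + C)
1/(77167 + (u(195) - O(-382, 25))) = 1/(77167 + (195 - (-45 + 25))) = 1/(77167 + (195 - 1*(-20))) = 1/(77167 + (195 + 20)) = 1/(77167 + 215) = 1/77382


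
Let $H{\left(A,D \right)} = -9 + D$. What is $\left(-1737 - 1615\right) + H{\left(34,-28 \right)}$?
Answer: $-3389$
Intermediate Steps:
$\left(-1737 - 1615\right) + H{\left(34,-28 \right)} = \left(-1737 - 1615\right) - 37 = -3352 - 37 = -3389$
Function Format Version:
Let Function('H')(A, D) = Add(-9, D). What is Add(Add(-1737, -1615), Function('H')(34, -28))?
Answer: -3389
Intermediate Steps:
Add(Add(-1737, -1615), Function('H')(34, -28)) = Add(Add(-1737, -1615), Add(-9, -28)) = Add(-3352, -37) = -3389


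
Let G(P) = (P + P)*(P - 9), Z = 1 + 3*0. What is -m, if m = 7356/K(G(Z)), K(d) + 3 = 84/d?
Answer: 9808/11 ≈ 891.64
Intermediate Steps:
Z = 1 (Z = 1 + 0 = 1)
G(P) = 2*P*(-9 + P) (G(P) = (2*P)*(-9 + P) = 2*P*(-9 + P))
K(d) = -3 + 84/d
m = -9808/11 (m = 7356/(-3 + 84/((2*1*(-9 + 1)))) = 7356/(-3 + 84/((2*1*(-8)))) = 7356/(-3 + 84/(-16)) = 7356/(-3 + 84*(-1/16)) = 7356/(-3 - 21/4) = 7356/(-33/4) = 7356*(-4/33) = -9808/11 ≈ -891.64)
-m = -1*(-9808/11) = 9808/11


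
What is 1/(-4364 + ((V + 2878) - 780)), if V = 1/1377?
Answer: -1377/3120281 ≈ -0.00044131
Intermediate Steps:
V = 1/1377 ≈ 0.00072622
1/(-4364 + ((V + 2878) - 780)) = 1/(-4364 + ((1/1377 + 2878) - 780)) = 1/(-4364 + (3963007/1377 - 780)) = 1/(-4364 + 2888947/1377) = 1/(-3120281/1377) = -1377/3120281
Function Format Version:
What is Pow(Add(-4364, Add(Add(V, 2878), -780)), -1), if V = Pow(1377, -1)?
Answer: Rational(-1377, 3120281) ≈ -0.00044131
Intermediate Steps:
V = Rational(1, 1377) ≈ 0.00072622
Pow(Add(-4364, Add(Add(V, 2878), -780)), -1) = Pow(Add(-4364, Add(Add(Rational(1, 1377), 2878), -780)), -1) = Pow(Add(-4364, Add(Rational(3963007, 1377), -780)), -1) = Pow(Add(-4364, Rational(2888947, 1377)), -1) = Pow(Rational(-3120281, 1377), -1) = Rational(-1377, 3120281)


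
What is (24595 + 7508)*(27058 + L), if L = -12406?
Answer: 470373156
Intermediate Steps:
(24595 + 7508)*(27058 + L) = (24595 + 7508)*(27058 - 12406) = 32103*14652 = 470373156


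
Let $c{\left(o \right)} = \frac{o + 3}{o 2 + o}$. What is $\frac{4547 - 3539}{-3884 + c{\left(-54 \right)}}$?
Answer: $- \frac{54432}{209719} \approx -0.25955$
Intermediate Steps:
$c{\left(o \right)} = \frac{3 + o}{3 o}$ ($c{\left(o \right)} = \frac{3 + o}{2 o + o} = \frac{3 + o}{3 o}$)
$\frac{4547 - 3539}{-3884 + c{\left(-54 \right)}} = \frac{4547 - 3539}{-3884 + \frac{3 - 54}{3 \left(-54\right)}} = \frac{1008}{-3884 + \frac{1}{3} \left(- \frac{1}{54}\right) \left(-51\right)} = \frac{1008}{-3884 + \frac{17}{54}} = \frac{1008}{- \frac{209719}{54}} = 1008 \left(- \frac{54}{209719}\right) = - \frac{54432}{209719}$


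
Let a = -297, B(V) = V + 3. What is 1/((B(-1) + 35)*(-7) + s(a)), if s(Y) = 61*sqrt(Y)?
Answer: -259/1172218 - 183*I*sqrt(33)/1172218 ≈ -0.00022095 - 0.00089681*I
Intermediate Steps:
B(V) = 3 + V
1/((B(-1) + 35)*(-7) + s(a)) = 1/(((3 - 1) + 35)*(-7) + 61*sqrt(-297)) = 1/((2 + 35)*(-7) + 61*(3*I*sqrt(33))) = 1/(37*(-7) + 183*I*sqrt(33)) = 1/(-259 + 183*I*sqrt(33))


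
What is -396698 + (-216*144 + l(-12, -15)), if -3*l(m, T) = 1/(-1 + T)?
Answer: -20534495/48 ≈ -4.2780e+5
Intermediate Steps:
l(m, T) = -1/(3*(-1 + T))
-396698 + (-216*144 + l(-12, -15)) = -396698 + (-216*144 - 1/(-3 + 3*(-15))) = -396698 + (-31104 - 1/(-3 - 45)) = -396698 + (-31104 - 1/(-48)) = -396698 + (-31104 - 1*(-1/48)) = -396698 + (-31104 + 1/48) = -396698 - 1492991/48 = -20534495/48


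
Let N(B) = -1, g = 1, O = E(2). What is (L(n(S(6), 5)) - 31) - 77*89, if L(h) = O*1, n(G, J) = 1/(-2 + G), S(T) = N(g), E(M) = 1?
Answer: -6883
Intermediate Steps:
O = 1
S(T) = -1
L(h) = 1 (L(h) = 1*1 = 1)
(L(n(S(6), 5)) - 31) - 77*89 = (1 - 31) - 77*89 = -30 - 6853 = -6883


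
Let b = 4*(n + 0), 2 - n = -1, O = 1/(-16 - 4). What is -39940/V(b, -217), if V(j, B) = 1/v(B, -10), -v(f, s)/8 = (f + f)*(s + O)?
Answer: 1393650384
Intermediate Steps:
O = -1/20 (O = 1/(-20) = -1/20 ≈ -0.050000)
n = 3 (n = 2 - 1*(-1) = 2 + 1 = 3)
v(f, s) = -16*f*(-1/20 + s) (v(f, s) = -8*(f + f)*(s - 1/20) = -8*2*f*(-1/20 + s) = -16*f*(-1/20 + s))
b = 12 (b = 4*(3 + 0) = 4*3 = 12)
V(j, B) = 5/(804*B) (V(j, B) = 1/(4*B*(1 - 20*(-10))/5) = 1/(4*B*(1 + 200)/5) = 1/((⅘)*B*201) = 1/(804*B/5) = 5/(804*B))
-39940/V(b, -217) = -39940/((5/804)/(-217)) = -39940/((5/804)*(-1/217)) = -39940/(-5/174468) = -39940*(-174468/5) = 1393650384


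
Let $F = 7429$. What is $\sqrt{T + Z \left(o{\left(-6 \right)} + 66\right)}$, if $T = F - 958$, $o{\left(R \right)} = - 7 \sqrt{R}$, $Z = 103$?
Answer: $\sqrt{13269 - 721 i \sqrt{6}} \approx 115.44 - 7.649 i$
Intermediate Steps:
$T = 6471$ ($T = 7429 - 958 = 6471$)
$\sqrt{T + Z \left(o{\left(-6 \right)} + 66\right)} = \sqrt{6471 + 103 \left(- 7 \sqrt{-6} + 66\right)} = \sqrt{6471 + 103 \left(- 7 i \sqrt{6} + 66\right)} = \sqrt{6471 + 103 \left(66 - 7 i \sqrt{6}\right)} = \sqrt{6471 + \left(6798 - 721 i \sqrt{6}\right)} = \sqrt{13269 - 721 i \sqrt{6}}$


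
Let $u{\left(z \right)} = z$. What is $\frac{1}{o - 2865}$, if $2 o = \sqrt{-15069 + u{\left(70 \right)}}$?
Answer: $- \frac{11460}{32847899} - \frac{2 i \sqrt{14999}}{32847899} \approx -0.00034888 - 7.4568 \cdot 10^{-6} i$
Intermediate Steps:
$o = \frac{i \sqrt{14999}}{2}$ ($o = \frac{\sqrt{-15069 + 70}}{2} = \frac{\sqrt{-14999}}{2} = \frac{i \sqrt{14999}}{2} \approx 61.235 i$)
$\frac{1}{o - 2865} = \frac{1}{\frac{i \sqrt{14999}}{2} - 2865} = \frac{1}{-2865 + \frac{i \sqrt{14999}}{2}}$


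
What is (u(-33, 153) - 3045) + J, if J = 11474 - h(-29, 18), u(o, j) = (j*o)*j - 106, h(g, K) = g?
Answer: -764145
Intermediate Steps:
u(o, j) = -106 + o*j**2 (u(o, j) = o*j**2 - 106 = -106 + o*j**2)
J = 11503 (J = 11474 - 1*(-29) = 11474 + 29 = 11503)
(u(-33, 153) - 3045) + J = ((-106 - 33*153**2) - 3045) + 11503 = ((-106 - 33*23409) - 3045) + 11503 = ((-106 - 772497) - 3045) + 11503 = (-772603 - 3045) + 11503 = -775648 + 11503 = -764145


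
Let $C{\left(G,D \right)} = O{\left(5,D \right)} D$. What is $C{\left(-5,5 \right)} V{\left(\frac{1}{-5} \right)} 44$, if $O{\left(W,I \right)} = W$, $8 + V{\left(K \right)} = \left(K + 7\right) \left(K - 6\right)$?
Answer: $-55176$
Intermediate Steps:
$V{\left(K \right)} = -8 + \left(-6 + K\right) \left(7 + K\right)$ ($V{\left(K \right)} = -8 + \left(K + 7\right) \left(K - 6\right) = -8 + \left(7 + K\right) \left(-6 + K\right) = -8 + \left(-6 + K\right) \left(7 + K\right)$)
$C{\left(G,D \right)} = 5 D$
$C{\left(-5,5 \right)} V{\left(\frac{1}{-5} \right)} 44 = 5 \cdot 5 \left(-50 + \frac{1}{-5} + \left(\frac{1}{-5}\right)^{2}\right) 44 = 25 \left(-50 - \frac{1}{5} + \left(- \frac{1}{5}\right)^{2}\right) 44 = 25 \left(-50 - \frac{1}{5} + \frac{1}{25}\right) 44 = 25 \left(- \frac{1254}{25}\right) 44 = \left(-1254\right) 44 = -55176$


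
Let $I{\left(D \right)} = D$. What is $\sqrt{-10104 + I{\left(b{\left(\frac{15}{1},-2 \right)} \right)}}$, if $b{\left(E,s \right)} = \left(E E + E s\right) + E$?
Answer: $i \sqrt{9894} \approx 99.469 i$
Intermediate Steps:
$b{\left(E,s \right)} = E + E^{2} + E s$ ($b{\left(E,s \right)} = \left(E^{2} + E s\right) + E = E + E^{2} + E s$)
$\sqrt{-10104 + I{\left(b{\left(\frac{15}{1},-2 \right)} \right)}} = \sqrt{-10104 + \frac{15}{1} \left(1 + \frac{15}{1} - 2\right)} = \sqrt{-10104 + 15 \cdot 1 \left(1 + 15 \cdot 1 - 2\right)} = \sqrt{-10104 + 15 \left(1 + 15 - 2\right)} = \sqrt{-10104 + 15 \cdot 14} = \sqrt{-10104 + 210} = \sqrt{-9894} = i \sqrt{9894}$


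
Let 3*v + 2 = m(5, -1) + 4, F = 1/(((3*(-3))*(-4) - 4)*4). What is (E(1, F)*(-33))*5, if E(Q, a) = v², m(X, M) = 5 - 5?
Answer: -220/3 ≈ -73.333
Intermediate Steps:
m(X, M) = 0
F = 1/128 (F = 1/((-9*(-4) - 4)*4) = 1/((36 - 4)*4) = 1/(32*4) = 1/128 ≈ 0.0078125)
v = ⅔ (v = -⅔ + (0 + 4)/3 = -⅔ + (⅓)*4 = -⅔ + 4/3 = ⅔ ≈ 0.66667)
E(Q, a) = 4/9 (E(Q, a) = (⅔)² = 4/9)
(E(1, F)*(-33))*5 = ((4/9)*(-33))*5 = -44/3*5 = -220/3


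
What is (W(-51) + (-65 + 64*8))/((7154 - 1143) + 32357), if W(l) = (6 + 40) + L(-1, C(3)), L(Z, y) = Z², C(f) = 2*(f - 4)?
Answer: 247/19184 ≈ 0.012875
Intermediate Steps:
C(f) = -8 + 2*f (C(f) = 2*(-4 + f) = -8 + 2*f)
W(l) = 47 (W(l) = (6 + 40) + (-1)² = 46 + 1 = 47)
(W(-51) + (-65 + 64*8))/((7154 - 1143) + 32357) = (47 + (-65 + 64*8))/((7154 - 1143) + 32357) = (47 + (-65 + 512))/(6011 + 32357) = (47 + 447)/38368 = 494*(1/38368) = 247/19184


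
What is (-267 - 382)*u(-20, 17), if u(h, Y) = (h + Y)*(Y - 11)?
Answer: 11682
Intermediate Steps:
u(h, Y) = (-11 + Y)*(Y + h) (u(h, Y) = (Y + h)*(-11 + Y) = (-11 + Y)*(Y + h))
(-267 - 382)*u(-20, 17) = (-267 - 382)*(17**2 - 11*17 - 11*(-20) + 17*(-20)) = -649*(289 - 187 + 220 - 340) = -649*(-18) = 11682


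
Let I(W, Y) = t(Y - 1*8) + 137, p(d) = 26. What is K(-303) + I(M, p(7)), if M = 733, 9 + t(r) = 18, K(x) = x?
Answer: -157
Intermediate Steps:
t(r) = 9 (t(r) = -9 + 18 = 9)
I(W, Y) = 146 (I(W, Y) = 9 + 137 = 146)
K(-303) + I(M, p(7)) = -303 + 146 = -157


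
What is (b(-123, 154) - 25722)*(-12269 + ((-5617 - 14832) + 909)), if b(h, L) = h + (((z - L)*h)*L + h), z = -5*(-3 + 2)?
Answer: -88950369510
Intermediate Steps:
z = 5 (z = -5*(-1) = 5)
b(h, L) = 2*h + L*h*(5 - L) (b(h, L) = h + (((5 - L)*h)*L + h) = h + ((h*(5 - L))*L + h) = h + (L*h*(5 - L) + h) = h + (h + L*h*(5 - L)) = 2*h + L*h*(5 - L))
(b(-123, 154) - 25722)*(-12269 + ((-5617 - 14832) + 909)) = (-123*(2 - 1*154**2 + 5*154) - 25722)*(-12269 + ((-5617 - 14832) + 909)) = (-123*(2 - 1*23716 + 770) - 25722)*(-12269 + (-20449 + 909)) = (-123*(2 - 23716 + 770) - 25722)*(-12269 - 19540) = (-123*(-22944) - 25722)*(-31809) = (2822112 - 25722)*(-31809) = 2796390*(-31809) = -88950369510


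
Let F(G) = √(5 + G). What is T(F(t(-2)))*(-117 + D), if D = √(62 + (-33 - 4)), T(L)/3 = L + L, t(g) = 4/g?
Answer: -672*√3 ≈ -1163.9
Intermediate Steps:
T(L) = 6*L (T(L) = 3*(L + L) = 3*(2*L) = 6*L)
D = 5 (D = √(62 - 37) = √25 = 5)
T(F(t(-2)))*(-117 + D) = (6*√(5 + 4/(-2)))*(-117 + 5) = (6*√(5 + 4*(-½)))*(-112) = (6*√(5 - 2))*(-112) = (6*√3)*(-112) = -672*√3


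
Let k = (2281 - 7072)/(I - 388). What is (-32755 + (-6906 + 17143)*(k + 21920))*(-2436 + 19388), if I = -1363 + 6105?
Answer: 8279563134853348/2177 ≈ 3.8032e+12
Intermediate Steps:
I = 4742
k = -4791/4354 (k = (2281 - 7072)/(4742 - 388) = -4791/4354 ≈ -1.1004)
(-32755 + (-6906 + 17143)*(k + 21920))*(-2436 + 19388) = (-32755 + (-6906 + 17143)*(-4791/4354 + 21920))*(-2436 + 19388) = (-32755 + 10237*(95434889/4354))*16952 = (-32755 + 976966958693/4354)*16952 = (976824343423/4354)*16952 = 8279563134853348/2177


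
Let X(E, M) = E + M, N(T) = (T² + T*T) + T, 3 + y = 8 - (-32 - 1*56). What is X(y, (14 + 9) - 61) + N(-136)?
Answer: 36911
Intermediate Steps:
y = 93 (y = -3 + (8 - (-32 - 1*56)) = -3 + (8 - (-32 - 56)) = -3 + (8 - 1*(-88)) = -3 + (8 + 88) = -3 + 96 = 93)
N(T) = T + 2*T² (N(T) = (T² + T²) + T = 2*T² + T = T + 2*T²)
X(y, (14 + 9) - 61) + N(-136) = (93 + ((14 + 9) - 61)) - 136*(1 + 2*(-136)) = (93 + (23 - 61)) - 136*(1 - 272) = (93 - 38) - 136*(-271) = 55 + 36856 = 36911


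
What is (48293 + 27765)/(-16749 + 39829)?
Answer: 38029/11540 ≈ 3.2954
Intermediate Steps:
(48293 + 27765)/(-16749 + 39829) = 76058/23080 = 76058*(1/23080) = 38029/11540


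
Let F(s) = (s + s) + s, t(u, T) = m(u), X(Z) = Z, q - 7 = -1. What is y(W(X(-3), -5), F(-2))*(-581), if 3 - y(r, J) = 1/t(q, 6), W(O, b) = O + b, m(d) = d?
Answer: -9877/6 ≈ -1646.2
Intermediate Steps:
q = 6 (q = 7 - 1 = 6)
t(u, T) = u
F(s) = 3*s (F(s) = 2*s + s = 3*s)
y(r, J) = 17/6 (y(r, J) = 3 - 1/6 = 17/6)
y(W(X(-3), -5), F(-2))*(-581) = (17/6)*(-581) = -9877/6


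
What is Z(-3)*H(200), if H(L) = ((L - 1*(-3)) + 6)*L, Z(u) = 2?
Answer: 83600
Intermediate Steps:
H(L) = L*(9 + L) (H(L) = ((L + 3) + 6)*L = ((3 + L) + 6)*L = (9 + L)*L = L*(9 + L))
Z(-3)*H(200) = 2*(200*(9 + 200)) = 2*(200*209) = 2*41800 = 83600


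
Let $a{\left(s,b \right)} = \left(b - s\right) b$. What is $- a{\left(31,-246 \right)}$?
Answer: $-68142$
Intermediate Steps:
$a{\left(s,b \right)} = b \left(b - s\right)$
$- a{\left(31,-246 \right)} = - \left(-246\right) \left(-246 - 31\right) = - \left(-246\right) \left(-277\right) = \left(-1\right) 68142 = -68142$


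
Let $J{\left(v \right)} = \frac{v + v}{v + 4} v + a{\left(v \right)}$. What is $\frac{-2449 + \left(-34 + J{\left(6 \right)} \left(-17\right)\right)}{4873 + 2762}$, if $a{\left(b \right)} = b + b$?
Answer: $- \frac{14047}{38175} \approx -0.36796$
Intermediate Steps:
$a{\left(b \right)} = 2 b$
$J{\left(v \right)} = 2 v + \frac{2 v^{2}}{4 + v}$ ($J{\left(v \right)} = \frac{v + v}{v + 4} v + 2 v = \frac{2 v}{4 + v} v + 2 v = \frac{2 v^{2}}{4 + v} + 2 v = 2 v + \frac{2 v^{2}}{4 + v}$)
$\frac{-2449 + \left(-34 + J{\left(6 \right)} \left(-17\right)\right)}{4873 + 2762} = \frac{-2449 + \left(-34 + 4 \cdot 6 \frac{1}{4 + 6} \left(2 + 6\right) \left(-17\right)\right)}{4873 + 2762} = \frac{-2449 + \left(-34 + 4 \cdot 6 \cdot \frac{1}{10} \cdot 8 \left(-17\right)\right)}{7635} = \left(-2449 + \left(-34 + 4 \cdot 6 \cdot \frac{1}{10} \cdot 8 \left(-17\right)\right)\right) \frac{1}{7635} = \left(-2449 + \left(-34 + \frac{96}{5} \left(-17\right)\right)\right) \frac{1}{7635} = \left(-2449 - \frac{1802}{5}\right) \frac{1}{7635} = \left(- \frac{14047}{5}\right) \frac{1}{7635} = - \frac{14047}{38175}$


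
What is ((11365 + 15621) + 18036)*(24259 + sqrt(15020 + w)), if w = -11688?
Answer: 1092188698 + 630308*sqrt(17) ≈ 1.0948e+9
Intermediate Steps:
((11365 + 15621) + 18036)*(24259 + sqrt(15020 + w)) = ((11365 + 15621) + 18036)*(24259 + sqrt(15020 - 11688)) = (26986 + 18036)*(24259 + sqrt(3332)) = 45022*(24259 + 14*sqrt(17)) = 1092188698 + 630308*sqrt(17)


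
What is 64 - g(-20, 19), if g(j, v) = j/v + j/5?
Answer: 1312/19 ≈ 69.053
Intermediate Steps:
g(j, v) = j/5 + j/v (g(j, v) = j/v + j*(1/5) = j/v + j/5 = j/5 + j/v)
64 - g(-20, 19) = 64 - ((1/5)*(-20) - 20/19) = 64 - (-4 - 20*1/19) = 64 - (-4 - 20/19) = 64 - 1*(-96/19) = 64 + 96/19 = 1312/19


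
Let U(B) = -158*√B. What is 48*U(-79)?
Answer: -7584*I*√79 ≈ -67408.0*I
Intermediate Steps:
48*U(-79) = 48*(-158*I*√79) = -7584*I*√79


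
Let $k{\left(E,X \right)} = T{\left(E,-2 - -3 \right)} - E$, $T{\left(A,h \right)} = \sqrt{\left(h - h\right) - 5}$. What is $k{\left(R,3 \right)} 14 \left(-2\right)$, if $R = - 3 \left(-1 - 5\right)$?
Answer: $504 - 28 i \sqrt{5} \approx 504.0 - 62.61 i$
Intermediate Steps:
$R = 18$ ($R = \left(-3\right) \left(-6\right) = 18$)
$T{\left(A,h \right)} = i \sqrt{5}$ ($T{\left(A,h \right)} = \sqrt{0 - 5} = \sqrt{-5} = i \sqrt{5}$)
$k{\left(E,X \right)} = - E + i \sqrt{5}$ ($k{\left(E,X \right)} = i \sqrt{5} - E = - E + i \sqrt{5}$)
$k{\left(R,3 \right)} 14 \left(-2\right) = \left(\left(-1\right) 18 + i \sqrt{5}\right) 14 \left(-2\right) = \left(-18 + i \sqrt{5}\right) 14 \left(-2\right) = \left(-252 + 14 i \sqrt{5}\right) \left(-2\right) = 504 - 28 i \sqrt{5}$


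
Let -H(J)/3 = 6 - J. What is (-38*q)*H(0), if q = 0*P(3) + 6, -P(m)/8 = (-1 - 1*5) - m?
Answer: 4104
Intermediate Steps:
H(J) = -18 + 3*J (H(J) = -3*(6 - J) = -18 + 3*J)
P(m) = 48 + 8*m (P(m) = -8*((-1 - 1*5) - m) = -8*((-1 - 5) - m) = -8*(-6 - m) = 48 + 8*m)
q = 6 (q = 0*(48 + 8*3) + 6 = 0*(48 + 24) + 6 = 0*72 + 6 = 0 + 6 = 6)
(-38*q)*H(0) = (-38*6)*(-18 + 3*0) = -228*(-18 + 0) = -228*(-18) = 4104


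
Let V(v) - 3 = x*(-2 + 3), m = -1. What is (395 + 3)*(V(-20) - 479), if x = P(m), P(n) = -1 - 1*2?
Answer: -190642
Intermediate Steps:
P(n) = -3 (P(n) = -1 - 2 = -3)
x = -3
V(v) = 0 (V(v) = 3 - 3*(-2 + 3) = 3 - 3*1 = 3 - 3 = 0)
(395 + 3)*(V(-20) - 479) = (395 + 3)*(0 - 479) = 398*(-479) = -190642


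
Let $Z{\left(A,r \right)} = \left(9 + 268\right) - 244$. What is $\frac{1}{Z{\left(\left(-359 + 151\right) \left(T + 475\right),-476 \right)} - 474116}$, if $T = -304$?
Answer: $- \frac{1}{474083} \approx -2.1093 \cdot 10^{-6}$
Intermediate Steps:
$Z{\left(A,r \right)} = 33$ ($Z{\left(A,r \right)} = 277 - 244 = 33$)
$\frac{1}{Z{\left(\left(-359 + 151\right) \left(T + 475\right),-476 \right)} - 474116} = \frac{1}{33 - 474116} = \frac{1}{-474083} = - \frac{1}{474083}$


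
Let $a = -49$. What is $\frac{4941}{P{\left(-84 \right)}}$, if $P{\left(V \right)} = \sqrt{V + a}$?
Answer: $- \frac{4941 i \sqrt{133}}{133} \approx - 428.44 i$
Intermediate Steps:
$P{\left(V \right)} = \sqrt{-49 + V}$ ($P{\left(V \right)} = \sqrt{V - 49} = \sqrt{-49 + V}$)
$\frac{4941}{P{\left(-84 \right)}} = \frac{4941}{\sqrt{-49 - 84}} = \frac{4941}{\sqrt{-133}} = \frac{4941}{i \sqrt{133}} = 4941 \left(- \frac{i \sqrt{133}}{133}\right) = - \frac{4941 i \sqrt{133}}{133}$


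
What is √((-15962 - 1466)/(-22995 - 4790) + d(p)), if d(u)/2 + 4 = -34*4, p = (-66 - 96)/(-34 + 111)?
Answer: 2*I*√53919376505/27785 ≈ 16.714*I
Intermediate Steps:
p = -162/77 ≈ -2.1039
d(u) = -280 (d(u) = -8 + 2*(-34*4) = -8 + 2*(-136) = -8 - 272 = -280)
√((-15962 - 1466)/(-22995 - 4790) + d(p)) = √((-15962 - 1466)/(-22995 - 4790) - 280) = √(-17428/(-27785) - 280) = √(-17428*(-1/27785) - 280) = √(17428/27785 - 280) = √(-7762372/27785) = 2*I*√53919376505/27785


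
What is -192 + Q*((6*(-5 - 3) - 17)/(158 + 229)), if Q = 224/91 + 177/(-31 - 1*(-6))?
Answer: -370019/1935 ≈ -191.22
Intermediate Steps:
Q = -1501/325 (Q = 224*(1/91) + 177/(-31 + 6) = 32/13 + 177/(-25) = 32/13 + 177*(-1/25) = 32/13 - 177/25 = -1501/325 ≈ -4.6185)
-192 + Q*((6*(-5 - 3) - 17)/(158 + 229)) = -192 - 1501*(6*(-5 - 3) - 17)/(325*(158 + 229)) = -192 - 1501*(6*(-8) - 17)/(325*387) = -192 - 1501*(-48 - 17)/(325*387) = -192 - (-1501)/(5*387) = -192 - 1501/325*(-65/387) = -192 + 1501/1935 = -370019/1935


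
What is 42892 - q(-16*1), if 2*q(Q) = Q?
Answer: 42900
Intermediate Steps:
q(Q) = Q/2
42892 - q(-16*1) = 42892 - (-16*1)/2 = 42892 - (-16)/2 = 42892 - 1*(-8) = 42892 + 8 = 42900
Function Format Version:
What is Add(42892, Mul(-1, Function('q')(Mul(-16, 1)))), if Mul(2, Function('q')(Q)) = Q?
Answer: 42900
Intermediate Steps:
Function('q')(Q) = Mul(Rational(1, 2), Q)
Add(42892, Mul(-1, Function('q')(Mul(-16, 1)))) = Add(42892, Mul(-1, Mul(Rational(1, 2), Mul(-16, 1)))) = Add(42892, Mul(-1, Mul(Rational(1, 2), -16))) = Add(42892, Mul(-1, -8)) = Add(42892, 8) = 42900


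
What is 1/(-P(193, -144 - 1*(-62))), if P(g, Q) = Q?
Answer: 1/82 ≈ 0.012195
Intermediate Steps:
1/(-P(193, -144 - 1*(-62))) = 1/(-(-144 - 1*(-62))) = 1/(-(-144 + 62)) = 1/(-1*(-82)) = 1/82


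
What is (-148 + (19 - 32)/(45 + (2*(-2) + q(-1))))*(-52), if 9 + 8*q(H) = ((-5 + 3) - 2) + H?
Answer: 1210976/157 ≈ 7713.2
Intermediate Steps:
q(H) = -13/8 + H/8 (q(H) = -9/8 + (((-5 + 3) - 2) + H)/8 = -9/8 + ((-2 - 2) + H)/8 = -9/8 + (-4 + H)/8 = -9/8 + (-½ + H/8) = -13/8 + H/8)
(-148 + (19 - 32)/(45 + (2*(-2) + q(-1))))*(-52) = (-148 + (19 - 32)/(45 + (2*(-2) + (-13/8 + (⅛)*(-1)))))*(-52) = (-148 - 13/(45 + (-4 + (-13/8 - ⅛))))*(-52) = (-148 - 13/(45 + (-4 - 7/4)))*(-52) = (-148 - 13/(45 - 23/4))*(-52) = (-148 - 13/157/4)*(-52) = (-148 - 13*4/157)*(-52) = (-148 - 52/157)*(-52) = -23288/157*(-52) = 1210976/157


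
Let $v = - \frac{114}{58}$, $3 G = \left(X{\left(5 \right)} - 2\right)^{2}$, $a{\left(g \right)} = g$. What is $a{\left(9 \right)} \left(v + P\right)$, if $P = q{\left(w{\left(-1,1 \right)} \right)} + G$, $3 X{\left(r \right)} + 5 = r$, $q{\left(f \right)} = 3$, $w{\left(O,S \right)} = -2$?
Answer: $\frac{618}{29} \approx 21.31$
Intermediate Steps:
$X{\left(r \right)} = - \frac{5}{3} + \frac{r}{3}$
$G = \frac{4}{3}$ ($G = \frac{\left(\left(- \frac{5}{3} + \frac{1}{3} \cdot 5\right) - 2\right)^{2}}{3} = \frac{\left(\left(- \frac{5}{3} + \frac{5}{3}\right) - 2\right)^{2}}{3} = \frac{\left(0 - 2\right)^{2}}{3} = \frac{\left(-2\right)^{2}}{3} = \frac{1}{3} \cdot 4 = \frac{4}{3} \approx 1.3333$)
$v = - \frac{57}{29}$ ($v = \left(-114\right) \frac{1}{58} = - \frac{57}{29} \approx -1.9655$)
$P = \frac{13}{3}$ ($P = 3 + \frac{4}{3} = \frac{13}{3} \approx 4.3333$)
$a{\left(9 \right)} \left(v + P\right) = 9 \left(- \frac{57}{29} + \frac{13}{3}\right) = 9 \cdot \frac{206}{87} = \frac{618}{29}$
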